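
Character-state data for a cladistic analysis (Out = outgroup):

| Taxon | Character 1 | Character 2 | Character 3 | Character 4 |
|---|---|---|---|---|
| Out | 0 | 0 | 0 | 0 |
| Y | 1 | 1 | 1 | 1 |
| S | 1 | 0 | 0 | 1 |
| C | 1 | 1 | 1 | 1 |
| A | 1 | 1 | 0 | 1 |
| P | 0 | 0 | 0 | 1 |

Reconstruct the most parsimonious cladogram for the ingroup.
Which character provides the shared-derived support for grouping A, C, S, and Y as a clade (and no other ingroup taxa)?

The outgroup has state '0' for every character, so '1' is the derived state throughout.
Character 1: derived state '1' in A, C, S, and Y only — synapomorphy for {A, C, S, Y}.
Only A, C, and Y show the derived state '1' for Character 2, supporting them as a clade.
Only C and Y show the derived state '1' for Character 3, supporting them as a clade.
Character 4 (derived state '1') is shared by all ingroup taxa — unites the whole ingroup.
Most parsimonious ingroup topology: ((((Y,C),A),S),P).
The clade {A, C, S, Y} is supported by Character 1: its derived state '1' occurs in exactly those taxa and in no other taxon (including the outgroup).

Character 1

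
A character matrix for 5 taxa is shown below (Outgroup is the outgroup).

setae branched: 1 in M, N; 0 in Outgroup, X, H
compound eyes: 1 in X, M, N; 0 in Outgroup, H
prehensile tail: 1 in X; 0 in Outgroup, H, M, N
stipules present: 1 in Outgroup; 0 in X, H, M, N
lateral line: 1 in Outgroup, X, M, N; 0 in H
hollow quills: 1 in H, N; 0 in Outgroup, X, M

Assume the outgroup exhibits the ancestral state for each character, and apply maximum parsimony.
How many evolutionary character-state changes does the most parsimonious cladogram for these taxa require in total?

7

Character polarity is set by the outgroup: the derived state is whichever differs from the outgroup's state, so for stipules present, lateral line the derived state is '0', and for the remaining characters it is '1'.
Only M and N show the derived state '1' for setae branched, supporting them as a clade.
compound eyes: derived state '1' in M, N, and X only — synapomorphy for {M, N, X}.
prehensile tail (derived state '1') is unique to X (autapomorphy; uninformative for grouping).
All ingroup taxa share the derived state '0' for stipules present; it defines the ingroup but does not resolve relationships within it.
lateral line (derived state '0') is unique to H (autapomorphy; uninformative for grouping).
hollow quills groups H and N, which is incompatible with the clades supported by the remaining characters; treating it as convergent (homoplasy) costs fewer steps than any alternative tree.
Most parsimonious ingroup topology: ((X,(M,N)),H).
Changes per character on this tree: setae branched: 1; compound eyes: 1; prehensile tail: 1; stipules present: 1; lateral line: 1; hollow quills: 2.
Total = 7.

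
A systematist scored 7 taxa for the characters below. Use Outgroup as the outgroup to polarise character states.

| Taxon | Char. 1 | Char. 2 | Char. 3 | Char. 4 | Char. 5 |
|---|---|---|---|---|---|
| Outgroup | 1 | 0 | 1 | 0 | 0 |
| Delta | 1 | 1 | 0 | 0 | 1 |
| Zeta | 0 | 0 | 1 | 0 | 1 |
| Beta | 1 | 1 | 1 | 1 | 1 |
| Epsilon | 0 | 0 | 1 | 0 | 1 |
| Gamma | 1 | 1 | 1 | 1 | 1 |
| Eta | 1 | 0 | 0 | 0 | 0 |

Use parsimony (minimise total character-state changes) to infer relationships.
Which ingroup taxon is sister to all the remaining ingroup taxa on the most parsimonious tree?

Character polarity is set by the outgroup: the derived state is whichever differs from the outgroup's state, so for Char. 1, Char. 3 the derived state is '0', and for the remaining characters it is '1'.
Char. 1 (derived state '0') is shared by Epsilon and Zeta — a synapomorphy uniting that clade.
Char. 2 (derived state '1') is shared by Beta, Delta, and Gamma — a synapomorphy uniting that clade.
Char. 3 (state '0') occurs in Delta and Eta but conflicts with the nesting implied by the other characters — most parsimoniously interpreted as homoplasy.
Only Beta and Gamma show the derived state '1' for Char. 4, supporting them as a clade.
Only Beta, Delta, Epsilon, Gamma, and Zeta show the derived state '1' for Char. 5, supporting them as a clade.
Most parsimonious ingroup topology: (((Delta,(Beta,Gamma)),(Zeta,Epsilon)),Eta).
Eta is sister to the clade containing all other ingroup taxa, so it is the earliest-diverging (most basal) ingroup lineage.

Eta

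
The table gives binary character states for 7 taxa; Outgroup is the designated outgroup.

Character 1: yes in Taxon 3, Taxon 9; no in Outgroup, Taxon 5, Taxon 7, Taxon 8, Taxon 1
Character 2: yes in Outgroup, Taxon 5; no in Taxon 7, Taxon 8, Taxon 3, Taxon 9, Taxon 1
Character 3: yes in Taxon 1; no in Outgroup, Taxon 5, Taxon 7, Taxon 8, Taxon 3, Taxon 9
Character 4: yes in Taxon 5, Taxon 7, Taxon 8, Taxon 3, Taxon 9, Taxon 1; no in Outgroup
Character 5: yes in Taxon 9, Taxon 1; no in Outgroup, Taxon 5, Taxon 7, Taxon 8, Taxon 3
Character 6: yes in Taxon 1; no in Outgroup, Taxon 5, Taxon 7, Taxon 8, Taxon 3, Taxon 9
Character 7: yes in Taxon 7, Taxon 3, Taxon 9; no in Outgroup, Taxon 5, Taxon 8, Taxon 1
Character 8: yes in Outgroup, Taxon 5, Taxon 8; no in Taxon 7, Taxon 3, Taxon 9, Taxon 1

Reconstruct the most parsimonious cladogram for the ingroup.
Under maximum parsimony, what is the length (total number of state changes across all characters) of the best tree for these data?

9

Character polarity is set by the outgroup: the derived state is whichever differs from the outgroup's state, so for Character 2, Character 8 the derived state is 'no', and for the remaining characters it is 'yes'.
Character 1: derived state 'yes' in Taxon 3 and Taxon 9 only — synapomorphy for {Taxon 3, Taxon 9}.
Only Taxon 1, Taxon 3, Taxon 7, Taxon 8, and Taxon 9 show the derived state 'no' for Character 2, supporting them as a clade.
Character 3: derived state 'yes' in Taxon 1 only — an autapomorphy, so it tells us nothing about relationships among taxa.
Character 4 (derived state 'yes') is shared by all ingroup taxa — unites the whole ingroup.
Character 5 groups Taxon 1 and Taxon 9, which is incompatible with the clades supported by the remaining characters; treating it as convergent (homoplasy) costs fewer steps than any alternative tree.
Character 6 (derived state 'yes') is unique to Taxon 1 (autapomorphy; uninformative for grouping).
Character 7: derived state 'yes' in Taxon 3, Taxon 7, and Taxon 9 only — synapomorphy for {Taxon 3, Taxon 7, Taxon 9}.
Only Taxon 1, Taxon 3, Taxon 7, and Taxon 9 show the derived state 'no' for Character 8, supporting them as a clade.
Most parsimonious ingroup topology: (Taxon 5,(((Taxon 7,(Taxon 3,Taxon 9)),Taxon 1),Taxon 8)).
Changes per character on this tree: Character 1: 1; Character 2: 1; Character 3: 1; Character 4: 1; Character 5: 2; Character 6: 1; Character 7: 1; Character 8: 1.
Total = 9.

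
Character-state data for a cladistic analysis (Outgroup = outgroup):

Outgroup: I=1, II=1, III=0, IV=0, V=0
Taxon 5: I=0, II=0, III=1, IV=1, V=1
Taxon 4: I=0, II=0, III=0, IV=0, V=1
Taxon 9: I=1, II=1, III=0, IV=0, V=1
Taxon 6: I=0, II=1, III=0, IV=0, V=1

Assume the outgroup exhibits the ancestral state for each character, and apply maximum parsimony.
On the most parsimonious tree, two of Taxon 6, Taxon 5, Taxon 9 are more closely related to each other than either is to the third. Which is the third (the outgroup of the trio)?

Character polarity is set by the outgroup: the derived state is whichever differs from the outgroup's state, so for I, II the derived state is '0', and for the remaining characters it is '1'.
Only Taxon 4, Taxon 5, and Taxon 6 show the derived state '0' for I, supporting them as a clade.
II (derived state '0') is shared by Taxon 4 and Taxon 5 — a synapomorphy uniting that clade.
III (derived state '1') is unique to Taxon 5 (autapomorphy; uninformative for grouping).
IV: derived state '1' in Taxon 5 only — an autapomorphy, so it tells us nothing about relationships among taxa.
V (derived state '1') is shared by all ingroup taxa — unites the whole ingroup.
Most parsimonious ingroup topology: (((Taxon 5,Taxon 4),Taxon 6),Taxon 9).
Taxon 5 and Taxon 6 share a more recent common ancestor with each other than either does with Taxon 9, so Taxon 9 is the least closely related of the three.

Taxon 9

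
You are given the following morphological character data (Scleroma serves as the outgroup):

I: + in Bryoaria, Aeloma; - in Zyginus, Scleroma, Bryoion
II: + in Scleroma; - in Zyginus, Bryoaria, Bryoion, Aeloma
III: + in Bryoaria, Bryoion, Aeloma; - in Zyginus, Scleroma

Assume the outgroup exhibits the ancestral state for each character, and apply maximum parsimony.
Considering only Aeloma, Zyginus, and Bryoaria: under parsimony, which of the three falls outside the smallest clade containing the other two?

Character polarity is set by the outgroup: the derived state is whichever differs from the outgroup's state, so for II the derived state is '-', and for the remaining characters it is '+'.
Only Aeloma and Bryoaria show the derived state '+' for I, supporting them as a clade.
All ingroup taxa share the derived state '-' for II; it defines the ingroup but does not resolve relationships within it.
III (derived state '+') is shared by Aeloma, Bryoaria, and Bryoion — a synapomorphy uniting that clade.
Most parsimonious ingroup topology: (((Aeloma,Bryoaria),Bryoion),Zyginus).
Bryoaria and Aeloma share a more recent common ancestor with each other than either does with Zyginus, so Zyginus is the least closely related of the three.

Zyginus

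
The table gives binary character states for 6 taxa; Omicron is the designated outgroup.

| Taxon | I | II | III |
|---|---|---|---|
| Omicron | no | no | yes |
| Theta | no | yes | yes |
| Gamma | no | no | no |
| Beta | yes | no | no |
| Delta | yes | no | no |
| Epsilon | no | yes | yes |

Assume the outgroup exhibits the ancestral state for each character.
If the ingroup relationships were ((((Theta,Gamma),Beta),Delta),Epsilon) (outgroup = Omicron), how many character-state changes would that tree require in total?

6

Map each character onto ((((Theta,Gamma),Beta),Delta),Epsilon) (rooted by Omicron) and count the minimum state changes it requires (Fitch parsimony):
I: 2; II: 2; III: 2.
Total tree length = 6.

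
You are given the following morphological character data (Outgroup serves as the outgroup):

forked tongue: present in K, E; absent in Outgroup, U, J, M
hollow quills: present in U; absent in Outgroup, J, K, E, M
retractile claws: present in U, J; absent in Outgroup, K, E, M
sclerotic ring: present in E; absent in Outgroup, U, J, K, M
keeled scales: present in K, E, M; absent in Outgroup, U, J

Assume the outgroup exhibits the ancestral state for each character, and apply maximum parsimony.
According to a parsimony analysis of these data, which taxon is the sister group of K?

The outgroup has state 'absent' for every character, so 'present' is the derived state throughout.
forked tongue (derived state 'present') is shared by E and K — a synapomorphy uniting that clade.
hollow quills: derived state 'present' in U only — an autapomorphy, so it tells us nothing about relationships among taxa.
Only J and U show the derived state 'present' for retractile claws, supporting them as a clade.
sclerotic ring: derived state 'present' in E only — an autapomorphy, so it tells us nothing about relationships among taxa.
keeled scales: derived state 'present' in E, K, and M only — synapomorphy for {E, K, M}.
Most parsimonious ingroup topology: ((U,J),((K,E),M)).
K and E form a cherry on this tree, so they are sister taxa.

E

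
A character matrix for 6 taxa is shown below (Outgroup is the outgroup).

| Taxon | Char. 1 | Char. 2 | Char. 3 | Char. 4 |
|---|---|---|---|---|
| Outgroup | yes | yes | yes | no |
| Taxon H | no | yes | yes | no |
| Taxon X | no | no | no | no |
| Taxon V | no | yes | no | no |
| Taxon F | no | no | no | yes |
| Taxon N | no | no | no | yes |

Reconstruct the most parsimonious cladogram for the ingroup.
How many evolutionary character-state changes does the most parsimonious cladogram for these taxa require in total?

4

Character polarity is set by the outgroup: the derived state is whichever differs from the outgroup's state, so for Char. 1, Char. 2, Char. 3 the derived state is 'no', and for the remaining characters it is 'yes'.
All ingroup taxa share the derived state 'no' for Char. 1; it defines the ingroup but does not resolve relationships within it.
Char. 2: derived state 'no' in Taxon F, Taxon N, and Taxon X only — synapomorphy for {Taxon F, Taxon N, Taxon X}.
Char. 3: derived state 'no' in Taxon F, Taxon N, Taxon V, and Taxon X only — synapomorphy for {Taxon F, Taxon N, Taxon V, Taxon X}.
Only Taxon F and Taxon N show the derived state 'yes' for Char. 4, supporting them as a clade.
Most parsimonious ingroup topology: (Taxon H,((Taxon X,(Taxon F,Taxon N)),Taxon V)).
Changes per character on this tree: Char. 1: 1; Char. 2: 1; Char. 3: 1; Char. 4: 1.
Total = 4.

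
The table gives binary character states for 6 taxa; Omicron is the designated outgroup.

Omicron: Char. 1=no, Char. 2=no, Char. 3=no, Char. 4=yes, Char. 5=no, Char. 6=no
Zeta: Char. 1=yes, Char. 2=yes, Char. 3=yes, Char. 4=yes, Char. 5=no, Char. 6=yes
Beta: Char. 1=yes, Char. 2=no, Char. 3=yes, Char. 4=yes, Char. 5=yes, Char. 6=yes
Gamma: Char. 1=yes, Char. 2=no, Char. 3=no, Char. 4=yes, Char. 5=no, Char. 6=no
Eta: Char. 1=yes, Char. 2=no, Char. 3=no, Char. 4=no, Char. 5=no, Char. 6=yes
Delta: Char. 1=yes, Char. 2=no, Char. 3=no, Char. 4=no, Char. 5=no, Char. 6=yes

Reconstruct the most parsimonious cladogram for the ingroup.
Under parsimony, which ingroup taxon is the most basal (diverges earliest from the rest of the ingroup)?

Character polarity is set by the outgroup: the derived state is whichever differs from the outgroup's state, so for Char. 4 the derived state is 'no', and for the remaining characters it is 'yes'.
All ingroup taxa share the derived state 'yes' for Char. 1; it defines the ingroup but does not resolve relationships within it.
Char. 2: derived state 'yes' in Zeta only — an autapomorphy, so it tells us nothing about relationships among taxa.
Only Beta and Zeta show the derived state 'yes' for Char. 3, supporting them as a clade.
Char. 4 (derived state 'no') is shared by Delta and Eta — a synapomorphy uniting that clade.
Char. 5: derived state 'yes' in Beta only — an autapomorphy, so it tells us nothing about relationships among taxa.
Char. 6 (derived state 'yes') is shared by Beta, Delta, Eta, and Zeta — a synapomorphy uniting that clade.
Most parsimonious ingroup topology: (((Zeta,Beta),(Eta,Delta)),Gamma).
Gamma is sister to the clade containing all other ingroup taxa, so it is the earliest-diverging (most basal) ingroup lineage.

Gamma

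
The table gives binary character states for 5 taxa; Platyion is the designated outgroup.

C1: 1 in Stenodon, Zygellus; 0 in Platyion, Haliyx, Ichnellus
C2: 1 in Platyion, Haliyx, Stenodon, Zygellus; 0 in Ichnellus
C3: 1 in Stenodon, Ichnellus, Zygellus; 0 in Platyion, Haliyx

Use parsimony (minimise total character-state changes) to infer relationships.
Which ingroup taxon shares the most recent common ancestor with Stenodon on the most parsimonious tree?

Character polarity is set by the outgroup: the derived state is whichever differs from the outgroup's state, so for C2 the derived state is '0', and for the remaining characters it is '1'.
C1: derived state '1' in Stenodon and Zygellus only — synapomorphy for {Stenodon, Zygellus}.
C2 (derived state '0') is unique to Ichnellus (autapomorphy; uninformative for grouping).
Only Ichnellus, Stenodon, and Zygellus show the derived state '1' for C3, supporting them as a clade.
Most parsimonious ingroup topology: (Haliyx,((Stenodon,Zygellus),Ichnellus)).
Stenodon and Zygellus form a cherry on this tree, so they are sister taxa.

Zygellus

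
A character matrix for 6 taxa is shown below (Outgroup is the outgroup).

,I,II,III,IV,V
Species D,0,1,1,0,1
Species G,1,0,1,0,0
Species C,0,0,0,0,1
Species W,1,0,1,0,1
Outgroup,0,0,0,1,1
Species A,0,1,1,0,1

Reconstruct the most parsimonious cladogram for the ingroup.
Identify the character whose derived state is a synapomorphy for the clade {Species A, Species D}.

II

Character polarity is set by the outgroup: the derived state is whichever differs from the outgroup's state, so for IV, V the derived state is '0', and for the remaining characters it is '1'.
I: derived state '1' in Species G and Species W only — synapomorphy for {Species G, Species W}.
Only Species A and Species D show the derived state '1' for II, supporting them as a clade.
III (derived state '1') is shared by Species A, Species D, Species G, and Species W — a synapomorphy uniting that clade.
All ingroup taxa share the derived state '0' for IV; it defines the ingroup but does not resolve relationships within it.
V: derived state '0' in Species G only — an autapomorphy, so it tells us nothing about relationships among taxa.
Most parsimonious ingroup topology: (((Species D,Species A),(Species G,Species W)),Species C).
The clade {Species A, Species D} is supported by II: its derived state '1' occurs in exactly those taxa and in no other taxon (including the outgroup).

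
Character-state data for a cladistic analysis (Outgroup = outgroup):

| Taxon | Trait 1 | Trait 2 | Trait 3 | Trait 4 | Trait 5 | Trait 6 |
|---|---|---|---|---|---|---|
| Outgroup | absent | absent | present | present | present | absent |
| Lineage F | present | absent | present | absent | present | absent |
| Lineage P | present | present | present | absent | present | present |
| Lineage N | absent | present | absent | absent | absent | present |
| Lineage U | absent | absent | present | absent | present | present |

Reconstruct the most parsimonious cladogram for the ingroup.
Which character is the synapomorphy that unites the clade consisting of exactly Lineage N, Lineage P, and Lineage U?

Character polarity is set by the outgroup: the derived state is whichever differs from the outgroup's state, so for Trait 3, Trait 4, Trait 5 the derived state is 'absent', and for the remaining characters it is 'present'.
Trait 1 (state 'present') occurs in Lineage F and Lineage P but conflicts with the nesting implied by the other characters — most parsimoniously interpreted as homoplasy.
Trait 2 (derived state 'present') is shared by Lineage N and Lineage P — a synapomorphy uniting that clade.
Trait 3 (derived state 'absent') is unique to Lineage N (autapomorphy; uninformative for grouping).
All ingroup taxa share the derived state 'absent' for Trait 4; it defines the ingroup but does not resolve relationships within it.
Trait 5: derived state 'absent' in Lineage N only — an autapomorphy, so it tells us nothing about relationships among taxa.
Trait 6: derived state 'present' in Lineage N, Lineage P, and Lineage U only — synapomorphy for {Lineage N, Lineage P, Lineage U}.
Most parsimonious ingroup topology: (Lineage F,((Lineage P,Lineage N),Lineage U)).
The clade {Lineage N, Lineage P, Lineage U} is supported by Trait 6: its derived state 'present' occurs in exactly those taxa and in no other taxon (including the outgroup).

Trait 6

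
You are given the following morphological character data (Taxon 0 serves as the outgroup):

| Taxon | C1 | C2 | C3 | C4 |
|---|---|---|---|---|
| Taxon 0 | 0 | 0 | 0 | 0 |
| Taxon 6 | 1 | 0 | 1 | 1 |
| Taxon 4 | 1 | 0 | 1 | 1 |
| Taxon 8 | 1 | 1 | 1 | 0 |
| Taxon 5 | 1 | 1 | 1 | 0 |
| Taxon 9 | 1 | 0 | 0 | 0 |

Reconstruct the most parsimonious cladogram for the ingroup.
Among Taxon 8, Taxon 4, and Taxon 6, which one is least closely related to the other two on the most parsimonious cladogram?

The outgroup has state '0' for every character, so '1' is the derived state throughout.
All ingroup taxa share the derived state '1' for C1; it defines the ingroup but does not resolve relationships within it.
C2: derived state '1' in Taxon 5 and Taxon 8 only — synapomorphy for {Taxon 5, Taxon 8}.
C3: derived state '1' in Taxon 4, Taxon 5, Taxon 6, and Taxon 8 only — synapomorphy for {Taxon 4, Taxon 5, Taxon 6, Taxon 8}.
Only Taxon 4 and Taxon 6 show the derived state '1' for C4, supporting them as a clade.
Most parsimonious ingroup topology: (((Taxon 6,Taxon 4),(Taxon 8,Taxon 5)),Taxon 9).
Taxon 6 and Taxon 4 share a more recent common ancestor with each other than either does with Taxon 8, so Taxon 8 is the least closely related of the three.

Taxon 8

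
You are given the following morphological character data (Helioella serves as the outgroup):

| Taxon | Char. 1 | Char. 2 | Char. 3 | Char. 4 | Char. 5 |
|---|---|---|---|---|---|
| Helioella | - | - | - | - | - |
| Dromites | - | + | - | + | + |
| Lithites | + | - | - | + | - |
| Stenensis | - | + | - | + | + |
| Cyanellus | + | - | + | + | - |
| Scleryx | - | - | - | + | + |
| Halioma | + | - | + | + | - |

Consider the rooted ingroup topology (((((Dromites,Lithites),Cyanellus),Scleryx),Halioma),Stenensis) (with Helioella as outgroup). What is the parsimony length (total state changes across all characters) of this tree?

Map each character onto (((((Dromites,Lithites),Cyanellus),Scleryx),Halioma),Stenensis) (rooted by Helioella) and count the minimum state changes it requires (Fitch parsimony):
Char. 1: 3; Char. 2: 2; Char. 3: 2; Char. 4: 1; Char. 5: 3.
Total tree length = 11.

11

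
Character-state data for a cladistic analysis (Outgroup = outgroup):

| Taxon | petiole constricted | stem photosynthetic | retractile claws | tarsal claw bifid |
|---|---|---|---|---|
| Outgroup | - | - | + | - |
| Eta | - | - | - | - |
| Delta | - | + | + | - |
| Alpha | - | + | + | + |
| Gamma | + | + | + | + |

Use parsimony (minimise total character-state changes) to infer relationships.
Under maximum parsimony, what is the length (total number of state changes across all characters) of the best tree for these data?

4

Character polarity is set by the outgroup: the derived state is whichever differs from the outgroup's state, so for retractile claws the derived state is '-', and for the remaining characters it is '+'.
petiole constricted (derived state '+') is unique to Gamma (autapomorphy; uninformative for grouping).
stem photosynthetic (derived state '+') is shared by Alpha, Delta, and Gamma — a synapomorphy uniting that clade.
retractile claws (derived state '-') is unique to Eta (autapomorphy; uninformative for grouping).
tarsal claw bifid: derived state '+' in Alpha and Gamma only — synapomorphy for {Alpha, Gamma}.
Most parsimonious ingroup topology: (Eta,(Delta,(Alpha,Gamma))).
Changes per character on this tree: petiole constricted: 1; stem photosynthetic: 1; retractile claws: 1; tarsal claw bifid: 1.
Total = 4.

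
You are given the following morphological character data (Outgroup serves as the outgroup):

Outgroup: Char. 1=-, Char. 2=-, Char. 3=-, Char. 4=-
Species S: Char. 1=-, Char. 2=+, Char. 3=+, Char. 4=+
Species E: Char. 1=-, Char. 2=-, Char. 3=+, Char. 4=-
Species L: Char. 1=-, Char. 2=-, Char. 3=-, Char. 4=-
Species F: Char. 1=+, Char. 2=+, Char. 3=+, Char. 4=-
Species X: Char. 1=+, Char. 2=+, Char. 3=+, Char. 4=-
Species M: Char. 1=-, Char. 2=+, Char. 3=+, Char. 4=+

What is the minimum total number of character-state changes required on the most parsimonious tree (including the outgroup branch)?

4

The outgroup has state '-' for every character, so '+' is the derived state throughout.
Char. 1: derived state '+' in Species F and Species X only — synapomorphy for {Species F, Species X}.
Only Species F, Species M, Species S, and Species X show the derived state '+' for Char. 2, supporting them as a clade.
Only Species E, Species F, Species M, Species S, and Species X show the derived state '+' for Char. 3, supporting them as a clade.
Only Species M and Species S show the derived state '+' for Char. 4, supporting them as a clade.
Most parsimonious ingroup topology: ((((Species S,Species M),(Species F,Species X)),Species E),Species L).
Changes per character on this tree: Char. 1: 1; Char. 2: 1; Char. 3: 1; Char. 4: 1.
Total = 4.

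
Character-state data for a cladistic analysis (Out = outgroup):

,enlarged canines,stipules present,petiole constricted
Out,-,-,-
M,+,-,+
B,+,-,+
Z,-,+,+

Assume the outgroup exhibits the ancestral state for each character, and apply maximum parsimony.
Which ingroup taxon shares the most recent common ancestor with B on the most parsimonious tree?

The outgroup has state '-' for every character, so '+' is the derived state throughout.
Only B and M show the derived state '+' for enlarged canines, supporting them as a clade.
stipules present: derived state '+' in Z only — an autapomorphy, so it tells us nothing about relationships among taxa.
petiole constricted (derived state '+') is shared by all ingroup taxa — unites the whole ingroup.
Most parsimonious ingroup topology: ((M,B),Z).
B and M form a cherry on this tree, so they are sister taxa.

M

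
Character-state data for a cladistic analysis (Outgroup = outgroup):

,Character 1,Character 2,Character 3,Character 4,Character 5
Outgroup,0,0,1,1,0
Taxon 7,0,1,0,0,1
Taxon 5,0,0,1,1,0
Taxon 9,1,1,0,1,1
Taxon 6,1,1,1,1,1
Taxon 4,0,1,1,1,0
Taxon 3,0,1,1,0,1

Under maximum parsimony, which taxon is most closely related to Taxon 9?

Character polarity is set by the outgroup: the derived state is whichever differs from the outgroup's state, so for Character 3, Character 4 the derived state is '0', and for the remaining characters it is '1'.
Only Taxon 6 and Taxon 9 show the derived state '1' for Character 1, supporting them as a clade.
Only Taxon 3, Taxon 4, Taxon 6, Taxon 7, and Taxon 9 show the derived state '1' for Character 2, supporting them as a clade.
Character 3 (state '0') occurs in Taxon 7 and Taxon 9 but conflicts with the nesting implied by the other characters — most parsimoniously interpreted as homoplasy.
Only Taxon 3 and Taxon 7 show the derived state '0' for Character 4, supporting them as a clade.
Character 5: derived state '1' in Taxon 3, Taxon 6, Taxon 7, and Taxon 9 only — synapomorphy for {Taxon 3, Taxon 6, Taxon 7, Taxon 9}.
Most parsimonious ingroup topology: ((((Taxon 7,Taxon 3),(Taxon 9,Taxon 6)),Taxon 4),Taxon 5).
Taxon 9 and Taxon 6 form a cherry on this tree, so they are sister taxa.

Taxon 6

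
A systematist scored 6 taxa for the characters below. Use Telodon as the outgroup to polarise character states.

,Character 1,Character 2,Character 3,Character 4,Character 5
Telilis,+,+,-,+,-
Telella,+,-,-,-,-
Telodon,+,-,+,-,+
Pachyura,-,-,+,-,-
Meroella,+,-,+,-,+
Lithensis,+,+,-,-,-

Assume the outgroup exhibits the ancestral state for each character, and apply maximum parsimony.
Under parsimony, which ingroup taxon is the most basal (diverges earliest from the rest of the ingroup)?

Meroella

Character polarity is set by the outgroup: the derived state is whichever differs from the outgroup's state, so for Character 1, Character 3, Character 5 the derived state is '-', and for the remaining characters it is '+'.
Character 1: derived state '-' in Pachyura only — an autapomorphy, so it tells us nothing about relationships among taxa.
Character 2 (derived state '+') is shared by Lithensis and Telilis — a synapomorphy uniting that clade.
Character 3 (derived state '-') is shared by Lithensis, Telella, and Telilis — a synapomorphy uniting that clade.
Character 4: derived state '+' in Telilis only — an autapomorphy, so it tells us nothing about relationships among taxa.
Only Lithensis, Pachyura, Telella, and Telilis show the derived state '-' for Character 5, supporting them as a clade.
Most parsimonious ingroup topology: (((Telella,(Lithensis,Telilis)),Pachyura),Meroella).
Meroella is sister to the clade containing all other ingroup taxa, so it is the earliest-diverging (most basal) ingroup lineage.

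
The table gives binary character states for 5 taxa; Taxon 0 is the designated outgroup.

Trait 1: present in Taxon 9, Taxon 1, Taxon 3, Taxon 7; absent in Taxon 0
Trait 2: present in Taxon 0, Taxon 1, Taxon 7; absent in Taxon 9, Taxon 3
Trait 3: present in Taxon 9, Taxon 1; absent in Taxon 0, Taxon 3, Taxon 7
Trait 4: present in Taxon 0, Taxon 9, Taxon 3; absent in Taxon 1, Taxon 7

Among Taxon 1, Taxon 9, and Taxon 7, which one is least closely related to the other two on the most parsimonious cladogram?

Taxon 9

Character polarity is set by the outgroup: the derived state is whichever differs from the outgroup's state, so for Trait 2, Trait 4 the derived state is 'absent', and for the remaining characters it is 'present'.
All ingroup taxa share the derived state 'present' for Trait 1; it defines the ingroup but does not resolve relationships within it.
Only Taxon 3 and Taxon 9 show the derived state 'absent' for Trait 2, supporting them as a clade.
Trait 3 (state 'present') occurs in Taxon 1 and Taxon 9 but conflicts with the nesting implied by the other characters — most parsimoniously interpreted as homoplasy.
Only Taxon 1 and Taxon 7 show the derived state 'absent' for Trait 4, supporting them as a clade.
Most parsimonious ingroup topology: ((Taxon 9,Taxon 3),(Taxon 1,Taxon 7)).
Taxon 1 and Taxon 7 share a more recent common ancestor with each other than either does with Taxon 9, so Taxon 9 is the least closely related of the three.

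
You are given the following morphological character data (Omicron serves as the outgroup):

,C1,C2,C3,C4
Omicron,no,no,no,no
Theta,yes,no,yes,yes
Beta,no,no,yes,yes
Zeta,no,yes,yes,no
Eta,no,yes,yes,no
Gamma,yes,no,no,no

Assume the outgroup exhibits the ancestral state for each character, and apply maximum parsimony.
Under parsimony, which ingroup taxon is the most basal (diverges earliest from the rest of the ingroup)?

Gamma

The outgroup has state 'no' for every character, so 'yes' is the derived state throughout.
C1 groups Gamma and Theta, which is incompatible with the clades supported by the remaining characters; treating it as convergent (homoplasy) costs fewer steps than any alternative tree.
C2 (derived state 'yes') is shared by Eta and Zeta — a synapomorphy uniting that clade.
C3 (derived state 'yes') is shared by Beta, Eta, Theta, and Zeta — a synapomorphy uniting that clade.
C4: derived state 'yes' in Beta and Theta only — synapomorphy for {Beta, Theta}.
Most parsimonious ingroup topology: (((Theta,Beta),(Zeta,Eta)),Gamma).
Gamma is sister to the clade containing all other ingroup taxa, so it is the earliest-diverging (most basal) ingroup lineage.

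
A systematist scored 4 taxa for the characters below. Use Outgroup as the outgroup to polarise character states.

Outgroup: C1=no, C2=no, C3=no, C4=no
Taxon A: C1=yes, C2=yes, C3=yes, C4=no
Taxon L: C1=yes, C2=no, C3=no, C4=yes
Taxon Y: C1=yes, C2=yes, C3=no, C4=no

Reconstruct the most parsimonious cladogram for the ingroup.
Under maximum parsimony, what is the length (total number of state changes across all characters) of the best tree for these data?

The outgroup has state 'no' for every character, so 'yes' is the derived state throughout.
All ingroup taxa share the derived state 'yes' for C1; it defines the ingroup but does not resolve relationships within it.
C2 (derived state 'yes') is shared by Taxon A and Taxon Y — a synapomorphy uniting that clade.
C3 (derived state 'yes') is unique to Taxon A (autapomorphy; uninformative for grouping).
C4: derived state 'yes' in Taxon L only — an autapomorphy, so it tells us nothing about relationships among taxa.
Most parsimonious ingroup topology: ((Taxon A,Taxon Y),Taxon L).
Changes per character on this tree: C1: 1; C2: 1; C3: 1; C4: 1.
Total = 4.

4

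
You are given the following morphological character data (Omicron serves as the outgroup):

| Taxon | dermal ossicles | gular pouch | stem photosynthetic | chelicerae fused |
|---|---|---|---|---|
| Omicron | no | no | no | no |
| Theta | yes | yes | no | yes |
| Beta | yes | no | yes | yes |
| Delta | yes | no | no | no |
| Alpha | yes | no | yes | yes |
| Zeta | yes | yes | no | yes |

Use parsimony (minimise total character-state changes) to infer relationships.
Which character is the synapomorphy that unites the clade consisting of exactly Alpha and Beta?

The outgroup has state 'no' for every character, so 'yes' is the derived state throughout.
dermal ossicles (derived state 'yes') is shared by all ingroup taxa — unites the whole ingroup.
gular pouch (derived state 'yes') is shared by Theta and Zeta — a synapomorphy uniting that clade.
stem photosynthetic (derived state 'yes') is shared by Alpha and Beta — a synapomorphy uniting that clade.
chelicerae fused: derived state 'yes' in Alpha, Beta, Theta, and Zeta only — synapomorphy for {Alpha, Beta, Theta, Zeta}.
Most parsimonious ingroup topology: (((Theta,Zeta),(Beta,Alpha)),Delta).
The clade {Alpha, Beta} is supported by stem photosynthetic: its derived state 'yes' occurs in exactly those taxa and in no other taxon (including the outgroup).

stem photosynthetic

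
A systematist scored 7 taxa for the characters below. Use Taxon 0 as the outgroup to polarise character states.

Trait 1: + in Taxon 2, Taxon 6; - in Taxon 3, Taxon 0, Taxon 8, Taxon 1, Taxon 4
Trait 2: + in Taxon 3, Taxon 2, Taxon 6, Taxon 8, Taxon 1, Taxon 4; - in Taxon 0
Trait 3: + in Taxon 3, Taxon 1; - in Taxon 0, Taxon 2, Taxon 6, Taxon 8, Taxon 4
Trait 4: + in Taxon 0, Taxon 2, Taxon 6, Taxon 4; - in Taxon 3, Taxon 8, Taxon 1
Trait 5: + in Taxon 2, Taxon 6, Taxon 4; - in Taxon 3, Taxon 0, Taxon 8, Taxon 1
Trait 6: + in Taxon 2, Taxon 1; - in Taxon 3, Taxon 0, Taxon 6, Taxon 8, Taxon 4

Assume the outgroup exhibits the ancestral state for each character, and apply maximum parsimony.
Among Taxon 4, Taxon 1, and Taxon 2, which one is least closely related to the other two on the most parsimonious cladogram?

Taxon 1

Character polarity is set by the outgroup: the derived state is whichever differs from the outgroup's state, so for Trait 4 the derived state is '-', and for the remaining characters it is '+'.
Trait 1 (derived state '+') is shared by Taxon 2 and Taxon 6 — a synapomorphy uniting that clade.
Trait 2 (derived state '+') is shared by all ingroup taxa — unites the whole ingroup.
Trait 3: derived state '+' in Taxon 1 and Taxon 3 only — synapomorphy for {Taxon 1, Taxon 3}.
Trait 4 (derived state '-') is shared by Taxon 1, Taxon 3, and Taxon 8 — a synapomorphy uniting that clade.
Trait 5 (derived state '+') is shared by Taxon 2, Taxon 4, and Taxon 6 — a synapomorphy uniting that clade.
Trait 6 groups Taxon 1 and Taxon 2, which is incompatible with the clades supported by the remaining characters; treating it as convergent (homoplasy) costs fewer steps than any alternative tree.
Most parsimonious ingroup topology: ((Taxon 8,(Taxon 1,Taxon 3)),((Taxon 6,Taxon 2),Taxon 4)).
Taxon 2 and Taxon 4 share a more recent common ancestor with each other than either does with Taxon 1, so Taxon 1 is the least closely related of the three.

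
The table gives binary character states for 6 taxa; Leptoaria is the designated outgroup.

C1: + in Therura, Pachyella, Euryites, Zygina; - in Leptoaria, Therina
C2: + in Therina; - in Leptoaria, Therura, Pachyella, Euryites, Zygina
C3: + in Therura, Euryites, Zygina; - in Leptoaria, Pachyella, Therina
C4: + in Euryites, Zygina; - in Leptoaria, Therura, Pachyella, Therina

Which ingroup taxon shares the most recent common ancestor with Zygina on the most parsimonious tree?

The outgroup has state '-' for every character, so '+' is the derived state throughout.
C1 (derived state '+') is shared by Euryites, Pachyella, Therura, and Zygina — a synapomorphy uniting that clade.
C2: derived state '+' in Therina only — an autapomorphy, so it tells us nothing about relationships among taxa.
C3: derived state '+' in Euryites, Therura, and Zygina only — synapomorphy for {Euryites, Therura, Zygina}.
C4: derived state '+' in Euryites and Zygina only — synapomorphy for {Euryites, Zygina}.
Most parsimonious ingroup topology: (((Therura,(Euryites,Zygina)),Pachyella),Therina).
Zygina and Euryites form a cherry on this tree, so they are sister taxa.

Euryites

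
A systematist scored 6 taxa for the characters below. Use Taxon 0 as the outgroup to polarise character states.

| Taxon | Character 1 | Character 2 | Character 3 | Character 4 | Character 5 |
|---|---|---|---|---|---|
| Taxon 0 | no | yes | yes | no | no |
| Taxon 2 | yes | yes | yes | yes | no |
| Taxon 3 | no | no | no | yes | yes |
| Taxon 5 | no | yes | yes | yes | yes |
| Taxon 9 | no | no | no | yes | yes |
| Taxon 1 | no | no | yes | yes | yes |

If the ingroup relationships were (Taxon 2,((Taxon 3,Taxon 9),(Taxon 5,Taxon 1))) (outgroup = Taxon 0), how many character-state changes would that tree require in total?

6

Map each character onto (Taxon 2,((Taxon 3,Taxon 9),(Taxon 5,Taxon 1))) (rooted by Taxon 0) and count the minimum state changes it requires (Fitch parsimony):
Character 1: 1; Character 2: 2; Character 3: 1; Character 4: 1; Character 5: 1.
Total tree length = 6.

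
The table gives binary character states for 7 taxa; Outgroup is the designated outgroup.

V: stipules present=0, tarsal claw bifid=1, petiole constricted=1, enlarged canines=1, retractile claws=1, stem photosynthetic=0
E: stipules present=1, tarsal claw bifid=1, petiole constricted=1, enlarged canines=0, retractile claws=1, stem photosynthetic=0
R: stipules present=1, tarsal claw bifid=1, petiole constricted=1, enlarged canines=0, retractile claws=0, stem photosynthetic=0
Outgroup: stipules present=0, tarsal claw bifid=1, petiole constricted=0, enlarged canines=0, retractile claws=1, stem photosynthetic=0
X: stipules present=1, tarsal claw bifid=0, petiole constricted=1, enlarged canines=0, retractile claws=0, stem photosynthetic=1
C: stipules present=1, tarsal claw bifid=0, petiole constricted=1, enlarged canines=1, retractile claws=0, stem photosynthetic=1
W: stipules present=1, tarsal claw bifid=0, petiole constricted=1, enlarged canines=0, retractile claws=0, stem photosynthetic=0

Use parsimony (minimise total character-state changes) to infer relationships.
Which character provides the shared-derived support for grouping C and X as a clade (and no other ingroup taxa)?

Character polarity is set by the outgroup: the derived state is whichever differs from the outgroup's state, so for tarsal claw bifid, retractile claws the derived state is '0', and for the remaining characters it is '1'.
Only C, E, R, W, and X show the derived state '1' for stipules present, supporting them as a clade.
tarsal claw bifid (derived state '0') is shared by C, W, and X — a synapomorphy uniting that clade.
All ingroup taxa share the derived state '1' for petiole constricted; it defines the ingroup but does not resolve relationships within it.
enlarged canines groups C and V, which is incompatible with the clades supported by the remaining characters; treating it as convergent (homoplasy) costs fewer steps than any alternative tree.
Only C, R, W, and X show the derived state '0' for retractile claws, supporting them as a clade.
Only C and X show the derived state '1' for stem photosynthetic, supporting them as a clade.
Most parsimonious ingroup topology: ((E,(((X,C),W),R)),V).
The clade {C, X} is supported by stem photosynthetic: its derived state '1' occurs in exactly those taxa and in no other taxon (including the outgroup).

stem photosynthetic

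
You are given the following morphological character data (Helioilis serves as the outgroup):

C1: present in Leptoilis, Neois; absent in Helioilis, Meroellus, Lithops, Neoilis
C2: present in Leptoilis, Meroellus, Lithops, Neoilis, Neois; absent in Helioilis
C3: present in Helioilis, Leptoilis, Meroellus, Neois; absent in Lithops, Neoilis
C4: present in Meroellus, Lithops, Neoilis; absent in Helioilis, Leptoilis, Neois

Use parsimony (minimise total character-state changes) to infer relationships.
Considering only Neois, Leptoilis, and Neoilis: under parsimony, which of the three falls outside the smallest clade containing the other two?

Character polarity is set by the outgroup: the derived state is whichever differs from the outgroup's state, so for C3 the derived state is 'absent', and for the remaining characters it is 'present'.
Only Leptoilis and Neois show the derived state 'present' for C1, supporting them as a clade.
All ingroup taxa share the derived state 'present' for C2; it defines the ingroup but does not resolve relationships within it.
C3 (derived state 'absent') is shared by Lithops and Neoilis — a synapomorphy uniting that clade.
Only Lithops, Meroellus, and Neoilis show the derived state 'present' for C4, supporting them as a clade.
Most parsimonious ingroup topology: ((Leptoilis,Neois),(Meroellus,(Lithops,Neoilis))).
Leptoilis and Neois share a more recent common ancestor with each other than either does with Neoilis, so Neoilis is the least closely related of the three.

Neoilis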